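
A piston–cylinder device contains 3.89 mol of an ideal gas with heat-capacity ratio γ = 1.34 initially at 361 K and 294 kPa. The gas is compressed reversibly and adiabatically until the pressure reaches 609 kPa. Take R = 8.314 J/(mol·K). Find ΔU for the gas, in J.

6970 J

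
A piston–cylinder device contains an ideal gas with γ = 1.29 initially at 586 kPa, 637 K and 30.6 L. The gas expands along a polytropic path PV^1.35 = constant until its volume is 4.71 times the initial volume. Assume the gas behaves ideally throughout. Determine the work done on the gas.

n = P₁V₁/(RT₁) = 586×30.6/(8.314×637) = 3.39 mol.
Polytropic n=1.35: T₂ = T₁(V₁/V₂)^(n−1) = 637×(0.212)^0.35 = 370 K; P₂ = P₁(V₁/V₂)^n = 72.3 kPa.
W = (P₁V₁−P₂V₂)/(n−1) = (586×30.6−72.3×144)/0.35 = 21400 J.
Work done on the gas = −W_by = -21400 J.

-21400 J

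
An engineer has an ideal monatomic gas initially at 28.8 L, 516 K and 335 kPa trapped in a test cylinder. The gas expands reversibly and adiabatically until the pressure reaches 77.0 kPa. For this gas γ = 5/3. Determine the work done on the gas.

n = P₁V₁/(RT₁) = 335×28.8/(8.314×516) = 2.25 mol.
Adiabatic: T₂/T₁ = (P₂/P₁)^((γ−1)/γ) ⇒ T₂ = 516×(0.230)^0.400 = 287 K; V₂ = 69.6 L.
ΔU = nCvΔT = 2.25×12.5×(287−516) = -6430 J.
Q = 0 for an adiabatic process, so W = −ΔU = 6430 J.
Work done on the gas = −W_by = -6430 J.

-6430 J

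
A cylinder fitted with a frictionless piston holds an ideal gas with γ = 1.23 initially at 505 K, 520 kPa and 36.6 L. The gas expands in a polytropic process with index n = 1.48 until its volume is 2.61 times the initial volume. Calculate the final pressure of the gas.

Polytropic n=1.48: T₂ = T₁(V₁/V₂)^(n−1) = 505×(0.383)^0.48 = 319 K; P₂ = P₁(V₁/V₂)^n = 126 kPa.

126 kPa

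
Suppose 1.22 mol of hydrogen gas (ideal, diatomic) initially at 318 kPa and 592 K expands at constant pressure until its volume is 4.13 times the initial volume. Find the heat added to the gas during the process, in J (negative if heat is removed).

65800 J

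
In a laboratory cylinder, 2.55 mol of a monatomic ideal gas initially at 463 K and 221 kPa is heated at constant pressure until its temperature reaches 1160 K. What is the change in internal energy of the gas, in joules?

22200 J

V₁ = nRT₁/P₁ = 2.55×8.314×463/221 = 44.4 L.
Isobaric: P stays 221 kPa; V/T = const ⇒ T₂ = 1160 K, V₂ = 111 L.
For an ideal gas ΔU = nCvΔT with Cv = (3/2)R = 12.5 J/(mol·K).
ΔU = 2.55×12.5×(1160−463) = 22200 J.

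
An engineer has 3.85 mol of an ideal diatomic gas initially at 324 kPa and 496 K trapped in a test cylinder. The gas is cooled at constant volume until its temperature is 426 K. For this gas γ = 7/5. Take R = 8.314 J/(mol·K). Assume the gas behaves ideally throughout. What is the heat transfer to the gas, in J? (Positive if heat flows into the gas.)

-5600 J

V₁ = nRT₁/P₁ = 3.85×8.314×496/324 = 49.0 L.
Isochoric: V stays 49.0 L; P/T = const ⇒ T₂ = 426 K, P₂ = 278 kPa.
W = 0 (no volume change).
ΔU = nCvΔT = 3.85×20.8×(426−496) = -5600 J.
Q = ΔU = -5600 J.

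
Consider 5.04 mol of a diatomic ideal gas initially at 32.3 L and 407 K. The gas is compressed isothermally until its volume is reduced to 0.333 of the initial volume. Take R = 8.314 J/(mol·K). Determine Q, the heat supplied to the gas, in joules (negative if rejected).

P₁ = nRT₁/V₁ = 5.04×8.314×407/32.3 = 528 kPa.
Isothermal: T stays 407 K; PV = const ⇒ V₂ = 10.8 L, P₂ = 1590 kPa.
ΔU = 0 (ideal gas, T constant).
W = nRT ln(V₂/V₁) = 5.04×8.314×407×ln(0.333) = -18800 J.
Q = ΔU + W = -18800 J.

-18800 J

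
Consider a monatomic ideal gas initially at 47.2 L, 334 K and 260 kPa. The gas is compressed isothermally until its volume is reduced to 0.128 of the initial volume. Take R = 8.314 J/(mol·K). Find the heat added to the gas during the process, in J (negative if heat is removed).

-25200 J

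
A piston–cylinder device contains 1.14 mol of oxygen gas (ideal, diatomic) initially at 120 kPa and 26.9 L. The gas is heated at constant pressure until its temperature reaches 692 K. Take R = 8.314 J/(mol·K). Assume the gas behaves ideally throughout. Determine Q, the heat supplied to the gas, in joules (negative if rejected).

T₁ = P₁V₁/(nR) = 120×26.9/(1.14×8.314) = 341 K.
Isobaric: P stays 120 kPa; V/T = const ⇒ T₂ = 692 K, V₂ = 54.7 L.
W = PΔV = 120×(54.7−26.9) kPa·L = 3330 J.
ΔU = nCvΔT = 1.14×20.8×(692−341) = 8330 J.
Q = ΔU + W = nCpΔT = 11700 J.

11700 J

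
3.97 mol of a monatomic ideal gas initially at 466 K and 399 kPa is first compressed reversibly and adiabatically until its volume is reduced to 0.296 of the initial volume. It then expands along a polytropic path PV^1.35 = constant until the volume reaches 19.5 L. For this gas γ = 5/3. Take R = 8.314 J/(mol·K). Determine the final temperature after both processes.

V₁ = nRT₁/P₁ = 3.97×8.314×466/399 = 38.5 L.
Step 1 — Adiabatic: TV^(γ−1) = const ⇒ T₂ = 466×(3.38)^0.667 = 1050 K; PV^γ = const ⇒ P₂ = 3030 kPa.
ΔU = nCvΔT = 3.97×12.5×(1050−466) = 28900 J.
Q = 0 for an adiabatic process, so W = −ΔU = -28900 J.
State after step 1: P = 3030 kPa, V = 11.4 L, T = 1050 K.
Step 2 — Polytropic n=1.35: T₂ = T₁(V₁/V₂)^(n−1) = 1050×(0.585)^0.35 = 870 K; P₂ = P₁(V₁/V₂)^n = 1470 kPa.
W = (P₁V₁−P₂V₂)/(n−1) = (3030×11.4−1470×19.5)/0.35 = 16900 J.
ΔU = nCvΔT = 3.97×12.5×(870−1050) = -8880 J.
Q = ΔU + W = 8040 J.
Net over both steps: W = -12000 J, Q = 8040 J, ΔU = 20000 J.

870 K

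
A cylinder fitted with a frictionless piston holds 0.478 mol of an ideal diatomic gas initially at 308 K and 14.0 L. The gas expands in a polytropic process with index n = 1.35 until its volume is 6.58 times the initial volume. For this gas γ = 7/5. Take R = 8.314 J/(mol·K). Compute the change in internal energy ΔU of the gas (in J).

-1480 J

P₁ = nRT₁/V₁ = 0.478×8.314×308/14.0 = 87.4 kPa.
Polytropic n=1.35: T₂ = T₁(V₁/V₂)^(n−1) = 308×(0.152)^0.35 = 159 K; P₂ = P₁(V₁/V₂)^n = 6.87 kPa.
For an ideal gas ΔU = nCvΔT with Cv = (5/2)R = 20.8 J/(mol·K).
ΔU = 0.478×20.8×(159−308) = -1480 J.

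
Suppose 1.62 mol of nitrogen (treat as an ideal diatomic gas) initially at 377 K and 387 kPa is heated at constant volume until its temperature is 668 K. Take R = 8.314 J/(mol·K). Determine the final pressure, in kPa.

686 kPa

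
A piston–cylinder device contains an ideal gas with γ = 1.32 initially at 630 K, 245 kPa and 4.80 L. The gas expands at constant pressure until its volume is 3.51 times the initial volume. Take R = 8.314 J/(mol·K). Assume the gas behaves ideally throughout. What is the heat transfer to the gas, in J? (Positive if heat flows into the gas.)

12200 J

n = P₁V₁/(RT₁) = 245×4.80/(8.314×630) = 0.225 mol.
Isobaric: P stays 245 kPa; V/T = const ⇒ T₂ = 2210 K, V₂ = 16.8 L.
W = PΔV = 245×(16.8−4.80) kPa·L = 2950 J.
ΔU = nCvΔT = 0.225×26.0×(2210−630) = 9220 J.
Q = ΔU + W = nCpΔT = 12200 J.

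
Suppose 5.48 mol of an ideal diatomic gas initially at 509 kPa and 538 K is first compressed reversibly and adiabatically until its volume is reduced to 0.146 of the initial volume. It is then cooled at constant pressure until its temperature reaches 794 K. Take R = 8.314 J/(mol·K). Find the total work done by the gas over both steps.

V₁ = nRT₁/P₁ = 5.48×8.314×538/509 = 48.2 L.
Step 1 — Adiabatic: TV^(γ−1) = const ⇒ T₂ = 538×(6.85)^0.400 = 1160 K; PV^γ = const ⇒ P₂ = 7530 kPa.
ΔU = nCvΔT = 5.48×20.8×(1160−538) = 71000 J.
Q = 0 for an adiabatic process, so W = −ΔU = -71000 J.
State after step 1: P = 7530 kPa, V = 7.03 L, T = 1160 K.
Step 2 — Isobaric: P stays 7530 kPa; V/T = const ⇒ T₂ = 794 K, V₂ = 4.81 L.
W = PΔV = 7530×(4.81−7.03) kPa·L = -16700 J.
ΔU = nCvΔT = 5.48×20.8×(794−1160) = -41900 J.
Q = ΔU + W = nCpΔT = -58600 J.
Net over both steps: W = -87800 J, Q = -58600 J, ΔU = 29200 J.

-87800 J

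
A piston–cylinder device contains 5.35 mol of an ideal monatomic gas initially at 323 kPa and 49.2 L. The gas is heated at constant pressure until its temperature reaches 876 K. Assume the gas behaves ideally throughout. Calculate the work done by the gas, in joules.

23100 J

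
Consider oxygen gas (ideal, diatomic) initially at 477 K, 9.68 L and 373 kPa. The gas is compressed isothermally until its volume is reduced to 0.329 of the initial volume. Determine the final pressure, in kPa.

Isothermal: T stays 477 K; PV = const ⇒ V₂ = 3.18 L, P₂ = 1130 kPa.

1130 kPa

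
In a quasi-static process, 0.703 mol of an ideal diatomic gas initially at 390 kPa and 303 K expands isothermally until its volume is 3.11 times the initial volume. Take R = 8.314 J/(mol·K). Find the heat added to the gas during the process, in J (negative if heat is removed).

2010 J

V₁ = nRT₁/P₁ = 0.703×8.314×303/390 = 4.54 L.
Isothermal: T stays 303 K; PV = const ⇒ V₂ = 14.1 L, P₂ = 125 kPa.
ΔU = 0 (ideal gas, T constant).
W = nRT ln(V₂/V₁) = 0.703×8.314×303×ln(3.11) = 2010 J.
Q = ΔU + W = 2010 J.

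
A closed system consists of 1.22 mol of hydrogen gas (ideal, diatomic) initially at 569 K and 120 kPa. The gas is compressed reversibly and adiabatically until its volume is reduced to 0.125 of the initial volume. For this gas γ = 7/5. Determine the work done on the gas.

18700 J

V₁ = nRT₁/P₁ = 1.22×8.314×569/120 = 48.1 L.
Adiabatic: TV^(γ−1) = const ⇒ T₂ = 569×(8.00)^0.400 = 1310 K; PV^γ = const ⇒ P₂ = 2210 kPa.
ΔU = nCvΔT = 1.22×20.8×(1310−569) = 18700 J.
Q = 0 for an adiabatic process, so W = −ΔU = -18700 J.
Work done on the gas = −W_by = 18700 J.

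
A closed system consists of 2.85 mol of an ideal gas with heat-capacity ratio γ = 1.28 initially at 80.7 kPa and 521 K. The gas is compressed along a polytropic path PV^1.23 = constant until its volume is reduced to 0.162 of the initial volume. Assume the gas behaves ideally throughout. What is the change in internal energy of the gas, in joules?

22900 J

V₁ = nRT₁/P₁ = 2.85×8.314×521/80.7 = 153 L.
Polytropic n=1.23: T₂ = T₁(V₁/V₂)^(n−1) = 521×(6.17)^0.23 = 792 K; P₂ = P₁(V₁/V₂)^n = 757 kPa.
For an ideal gas ΔU = nCvΔT with Cv = R/(γ−1) = 29.7 J/(mol·K).
ΔU = 2.85×29.7×(792−521) = 22900 J.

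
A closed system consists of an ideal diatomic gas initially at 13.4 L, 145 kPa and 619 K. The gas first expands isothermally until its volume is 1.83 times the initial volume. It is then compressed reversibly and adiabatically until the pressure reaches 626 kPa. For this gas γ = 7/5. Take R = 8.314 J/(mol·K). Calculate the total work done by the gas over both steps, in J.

n = P₁V₁/(RT₁) = 145×13.4/(8.314×619) = 0.378 mol.
Step 1 — Isothermal: T stays 619 K; PV = const ⇒ V₂ = 24.5 L, P₂ = 79.2 kPa.
ΔU = 0 (ideal gas, T constant).
W = nRT ln(V₂/V₁) = 0.378×8.314×619×ln(1.83) = 1170 J.
Q = ΔU + W = 1170 J.
State after step 1: P = 79.2 kPa, V = 24.5 L, T = 619 K.
Step 2 — Adiabatic: T₂/T₁ = (P₂/P₁)^((γ−1)/γ) ⇒ T₂ = 619×(7.90)^0.286 = 1120 K; V₂ = 5.60 L.
ΔU = nCvΔT = 0.378×20.8×(1120−619) = 3910 J.
Q = 0 for an adiabatic process, so W = −ΔU = -3910 J.
Net over both steps: W = -2740 J, Q = 1170 J, ΔU = 3910 J.

-2740 J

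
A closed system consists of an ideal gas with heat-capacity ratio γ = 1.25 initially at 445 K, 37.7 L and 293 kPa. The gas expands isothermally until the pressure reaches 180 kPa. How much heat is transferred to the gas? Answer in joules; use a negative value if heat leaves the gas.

n = P₁V₁/(RT₁) = 293×37.7/(8.314×445) = 2.99 mol.
Isothermal: T stays 445 K; PV = const ⇒ V₂ = 61.4 L, P₂ = 180 kPa.
ΔU = 0 (ideal gas, T constant).
W = nRT ln(V₂/V₁) = 2.99×8.314×445×ln(1.63) = 5380 J.
Q = ΔU + W = 5380 J.

5380 J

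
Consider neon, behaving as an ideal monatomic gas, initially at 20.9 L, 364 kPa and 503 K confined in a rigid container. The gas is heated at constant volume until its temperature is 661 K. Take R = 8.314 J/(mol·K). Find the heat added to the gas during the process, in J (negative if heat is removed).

3580 J

n = P₁V₁/(RT₁) = 364×20.9/(8.314×503) = 1.82 mol.
Isochoric: V stays 20.9 L; P/T = const ⇒ T₂ = 661 K, P₂ = 478 kPa.
W = 0 (no volume change).
ΔU = nCvΔT = 1.82×12.5×(661−503) = 3580 J.
Q = ΔU = 3580 J.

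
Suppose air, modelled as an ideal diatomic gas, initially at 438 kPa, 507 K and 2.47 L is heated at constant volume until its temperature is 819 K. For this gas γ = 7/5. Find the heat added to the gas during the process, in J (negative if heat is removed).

n = P₁V₁/(RT₁) = 438×2.47/(8.314×507) = 0.257 mol.
Isochoric: V stays 2.47 L; P/T = const ⇒ T₂ = 819 K, P₂ = 708 kPa.
W = 0 (no volume change).
ΔU = nCvΔT = 0.257×20.8×(819−507) = 1660 J.
Q = ΔU = 1660 J.

1660 J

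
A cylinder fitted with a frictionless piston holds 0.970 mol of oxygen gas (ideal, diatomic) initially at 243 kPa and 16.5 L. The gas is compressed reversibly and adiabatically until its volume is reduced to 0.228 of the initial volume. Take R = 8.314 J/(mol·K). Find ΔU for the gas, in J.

T₁ = P₁V₁/(nR) = 243×16.5/(0.970×8.314) = 497 K.
Adiabatic: TV^(γ−1) = const ⇒ T₂ = 497×(4.39)^0.400 = 898 K; PV^γ = const ⇒ P₂ = 1930 kPa.
For an ideal gas ΔU = nCvΔT with Cv = (5/2)R = 20.8 J/(mol·K).
ΔU = 0.970×20.8×(898−497) = 8080 J.

8080 J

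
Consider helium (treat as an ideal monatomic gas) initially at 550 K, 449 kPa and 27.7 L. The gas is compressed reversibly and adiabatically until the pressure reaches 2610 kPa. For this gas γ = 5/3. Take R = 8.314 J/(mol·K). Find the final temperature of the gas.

1110 K

Adiabatic: T₂/T₁ = (P₂/P₁)^((γ−1)/γ) ⇒ T₂ = 550×(5.81)^0.400 = 1110 K; V₂ = 9.63 L.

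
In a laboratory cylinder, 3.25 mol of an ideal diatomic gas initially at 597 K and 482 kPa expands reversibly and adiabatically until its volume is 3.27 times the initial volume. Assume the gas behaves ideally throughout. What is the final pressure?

V₁ = nRT₁/P₁ = 3.25×8.314×597/482 = 33.5 L.
Adiabatic: TV^(γ−1) = const ⇒ T₂ = 597×(0.306)^0.400 = 372 K; PV^γ = const ⇒ P₂ = 91.8 kPa.

91.8 kPa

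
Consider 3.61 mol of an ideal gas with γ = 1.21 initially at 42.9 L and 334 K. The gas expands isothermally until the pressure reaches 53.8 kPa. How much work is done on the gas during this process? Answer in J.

P₁ = nRT₁/V₁ = 3.61×8.314×334/42.9 = 234 kPa.
Isothermal: T stays 334 K; PV = const ⇒ V₂ = 186 L, P₂ = 53.8 kPa.
W = nRT ln(V₂/V₁) = 3.61×8.314×334×ln(4.34) = 14700 J.
Work done on the gas = −W_by = -14700 J.

-14700 J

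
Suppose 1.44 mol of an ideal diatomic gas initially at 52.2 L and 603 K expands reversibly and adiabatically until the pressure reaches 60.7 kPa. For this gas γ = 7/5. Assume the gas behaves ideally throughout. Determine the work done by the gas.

3780 J

P₁ = nRT₁/V₁ = 1.44×8.314×603/52.2 = 138 kPa.
Adiabatic: T₂/T₁ = (P₂/P₁)^((γ−1)/γ) ⇒ T₂ = 603×(0.439)^0.286 = 477 K; V₂ = 94.0 L.
ΔU = nCvΔT = 1.44×20.8×(477−603) = -3780 J.
Q = 0 for an adiabatic process, so W = −ΔU = 3780 J.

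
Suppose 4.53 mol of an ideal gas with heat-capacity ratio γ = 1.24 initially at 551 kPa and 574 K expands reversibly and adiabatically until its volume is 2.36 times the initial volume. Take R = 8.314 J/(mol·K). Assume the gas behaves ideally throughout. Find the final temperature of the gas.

V₁ = nRT₁/P₁ = 4.53×8.314×574/551 = 39.2 L.
Adiabatic: TV^(γ−1) = const ⇒ T₂ = 574×(0.424)^0.240 = 467 K; PV^γ = const ⇒ P₂ = 190 kPa.

467 K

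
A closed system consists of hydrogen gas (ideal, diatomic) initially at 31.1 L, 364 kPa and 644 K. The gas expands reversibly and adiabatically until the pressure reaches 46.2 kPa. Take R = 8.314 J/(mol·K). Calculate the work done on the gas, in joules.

-12600 J

n = P₁V₁/(RT₁) = 364×31.1/(8.314×644) = 2.11 mol.
Adiabatic: T₂/T₁ = (P₂/P₁)^((γ−1)/γ) ⇒ T₂ = 644×(0.127)^0.286 = 357 K; V₂ = 136 L.
ΔU = nCvΔT = 2.11×20.8×(357−644) = -12600 J.
Q = 0 for an adiabatic process, so W = −ΔU = 12600 J.
Work done on the gas = −W_by = -12600 J.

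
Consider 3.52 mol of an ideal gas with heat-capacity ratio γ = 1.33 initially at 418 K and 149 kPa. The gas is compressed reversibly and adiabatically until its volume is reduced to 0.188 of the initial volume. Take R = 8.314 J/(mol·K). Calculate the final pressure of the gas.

V₁ = nRT₁/P₁ = 3.52×8.314×418/149 = 82.1 L.
Adiabatic: TV^(γ−1) = const ⇒ T₂ = 418×(5.32)^0.330 = 726 K; PV^γ = const ⇒ P₂ = 1380 kPa.

1380 kPa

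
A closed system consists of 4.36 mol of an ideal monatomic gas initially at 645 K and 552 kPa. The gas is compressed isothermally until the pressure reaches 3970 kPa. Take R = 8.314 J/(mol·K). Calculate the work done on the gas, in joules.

46100 J

V₁ = nRT₁/P₁ = 4.36×8.314×645/552 = 42.4 L.
Isothermal: T stays 645 K; PV = const ⇒ V₂ = 5.89 L, P₂ = 3970 kPa.
W = nRT ln(V₂/V₁) = 4.36×8.314×645×ln(0.139) = -46100 J.
Work done on the gas = −W_by = 46100 J.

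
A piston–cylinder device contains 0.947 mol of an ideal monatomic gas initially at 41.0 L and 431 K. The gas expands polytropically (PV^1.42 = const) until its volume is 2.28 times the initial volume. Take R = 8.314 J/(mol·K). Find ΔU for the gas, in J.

-1490 J

P₁ = nRT₁/V₁ = 0.947×8.314×431/41.0 = 82.8 kPa.
Polytropic n=1.42: T₂ = T₁(V₁/V₂)^(n−1) = 431×(0.439)^0.42 = 305 K; P₂ = P₁(V₁/V₂)^n = 25.7 kPa.
For an ideal gas ΔU = nCvΔT with Cv = (3/2)R = 12.5 J/(mol·K).
ΔU = 0.947×12.5×(305−431) = -1490 J.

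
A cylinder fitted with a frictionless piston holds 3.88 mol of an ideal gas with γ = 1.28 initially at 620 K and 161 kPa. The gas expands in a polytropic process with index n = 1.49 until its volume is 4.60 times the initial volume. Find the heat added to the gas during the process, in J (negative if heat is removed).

V₁ = nRT₁/P₁ = 3.88×8.314×620/161 = 124 L.
Polytropic n=1.49: T₂ = T₁(V₁/V₂)^(n−1) = 620×(0.217)^0.49 = 294 K; P₂ = P₁(V₁/V₂)^n = 16.6 kPa.
W = (P₁V₁−P₂V₂)/(n−1) = (161×124−16.6×571)/0.49 = 21500 J.
ΔU = nCvΔT = 3.88×29.7×(294−620) = -37600 J.
Q = ΔU + W = -16100 J.

-16100 J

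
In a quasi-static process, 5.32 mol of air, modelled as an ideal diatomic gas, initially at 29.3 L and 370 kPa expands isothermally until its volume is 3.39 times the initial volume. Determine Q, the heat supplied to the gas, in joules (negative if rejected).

13200 J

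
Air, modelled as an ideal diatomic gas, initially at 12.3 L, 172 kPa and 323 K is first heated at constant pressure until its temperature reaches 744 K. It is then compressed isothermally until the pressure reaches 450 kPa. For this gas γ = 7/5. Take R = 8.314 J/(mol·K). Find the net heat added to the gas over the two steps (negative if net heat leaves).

n = P₁V₁/(RT₁) = 172×12.3/(8.314×323) = 0.788 mol.
Step 1 — Isobaric: P stays 172 kPa; V/T = const ⇒ T₂ = 744 K, V₂ = 28.3 L.
W = PΔV = 172×(28.3−12.3) kPa·L = 2760 J.
ΔU = nCvΔT = 0.788×20.8×(744−323) = 6890 J.
Q = ΔU + W = nCpΔT = 9650 J.
State after step 1: P = 172 kPa, V = 28.3 L, T = 744 K.
Step 2 — Isothermal: T stays 744 K; PV = const ⇒ V₂ = 10.8 L, P₂ = 450 kPa.
ΔU = 0 (ideal gas, T constant).
W = nRT ln(V₂/V₁) = 0.788×8.314×744×ln(0.382) = -4690 J.
Q = ΔU + W = -4690 J.
Net over both steps: W = -1930 J, Q = 4960 J, ΔU = 6890 J.

4960 J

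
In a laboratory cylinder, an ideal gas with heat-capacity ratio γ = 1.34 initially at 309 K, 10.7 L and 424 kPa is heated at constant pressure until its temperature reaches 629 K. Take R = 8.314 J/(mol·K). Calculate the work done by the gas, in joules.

4700 J

n = P₁V₁/(RT₁) = 424×10.7/(8.314×309) = 1.77 mol.
Isobaric: P stays 424 kPa; V/T = const ⇒ T₂ = 629 K, V₂ = 21.8 L.
W = PΔV = 424×(21.8−10.7) kPa·L = 4700 J.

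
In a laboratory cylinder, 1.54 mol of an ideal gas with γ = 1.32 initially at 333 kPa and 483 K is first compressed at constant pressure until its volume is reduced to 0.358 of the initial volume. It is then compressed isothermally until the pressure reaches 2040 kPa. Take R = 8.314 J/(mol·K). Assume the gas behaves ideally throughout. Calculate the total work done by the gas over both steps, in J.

-7980 J

V₁ = nRT₁/P₁ = 1.54×8.314×483/333 = 18.6 L.
Step 1 — Isobaric: P stays 333 kPa; V/T = const ⇒ T₂ = 173 K, V₂ = 6.65 L.
W = PΔV = 333×(6.65−18.6) kPa·L = -3970 J.
ΔU = nCvΔT = 1.54×26.0×(173−483) = -12400 J.
Q = ΔU + W = nCpΔT = -16400 J.
State after step 1: P = 333 kPa, V = 6.65 L, T = 173 K.
Step 2 — Isothermal: T stays 173 K; PV = const ⇒ V₂ = 1.09 L, P₂ = 2040 kPa.
ΔU = 0 (ideal gas, T constant).
W = nRT ln(V₂/V₁) = 1.54×8.314×173×ln(0.163) = -4010 J.
Q = ΔU + W = -4010 J.
Net over both steps: W = -7980 J, Q = -20400 J, ΔU = -12400 J.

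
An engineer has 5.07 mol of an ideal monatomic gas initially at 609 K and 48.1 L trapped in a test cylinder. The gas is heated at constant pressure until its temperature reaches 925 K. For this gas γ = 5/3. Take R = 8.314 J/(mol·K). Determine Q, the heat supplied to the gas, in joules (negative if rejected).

33300 J

P₁ = nRT₁/V₁ = 5.07×8.314×609/48.1 = 534 kPa.
Isobaric: P stays 534 kPa; V/T = const ⇒ T₂ = 925 K, V₂ = 73.1 L.
W = PΔV = 534×(73.1−48.1) kPa·L = 13300 J.
ΔU = nCvΔT = 5.07×12.5×(925−609) = 20000 J.
Q = ΔU + W = nCpΔT = 33300 J.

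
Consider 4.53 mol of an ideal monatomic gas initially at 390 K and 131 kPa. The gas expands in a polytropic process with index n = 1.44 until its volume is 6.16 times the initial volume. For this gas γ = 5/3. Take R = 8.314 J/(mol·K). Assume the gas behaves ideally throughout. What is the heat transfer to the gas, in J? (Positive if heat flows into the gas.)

V₁ = nRT₁/P₁ = 4.53×8.314×390/131 = 112 L.
Polytropic n=1.44: T₂ = T₁(V₁/V₂)^(n−1) = 390×(0.162)^0.44 = 175 K; P₂ = P₁(V₁/V₂)^n = 9.56 kPa.
W = (P₁V₁−P₂V₂)/(n−1) = (131×112−9.56×691)/0.44 = 18400 J.
ΔU = nCvΔT = 4.53×12.5×(175−390) = -12100 J.
Q = ΔU + W = 6250 J.

6250 J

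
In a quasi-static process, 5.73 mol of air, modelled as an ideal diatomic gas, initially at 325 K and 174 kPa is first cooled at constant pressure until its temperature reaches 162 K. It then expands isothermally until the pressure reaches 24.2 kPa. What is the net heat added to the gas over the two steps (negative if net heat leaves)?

-12000 J

V₁ = nRT₁/P₁ = 5.73×8.314×325/174 = 89.0 L.
Step 1 — Isobaric: P stays 174 kPa; V/T = const ⇒ T₂ = 162 K, V₂ = 44.4 L.
W = PΔV = 174×(44.4−89.0) kPa·L = -7770 J.
ΔU = nCvΔT = 5.73×20.8×(162−325) = -19400 J.
Q = ΔU + W = nCpΔT = -27200 J.
State after step 1: P = 174 kPa, V = 44.4 L, T = 162 K.
Step 2 — Isothermal: T stays 162 K; PV = const ⇒ V₂ = 319 L, P₂ = 24.2 kPa.
ΔU = 0 (ideal gas, T constant).
W = nRT ln(V₂/V₁) = 5.73×8.314×162×ln(7.19) = 15200 J.
Q = ΔU + W = 15200 J.
Net over both steps: W = 7460 J, Q = -12000 J, ΔU = -19400 J.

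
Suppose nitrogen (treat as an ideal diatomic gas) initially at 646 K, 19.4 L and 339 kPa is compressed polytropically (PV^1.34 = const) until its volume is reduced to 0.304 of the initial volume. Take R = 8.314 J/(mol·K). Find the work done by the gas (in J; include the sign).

-9650 J

n = P₁V₁/(RT₁) = 339×19.4/(8.314×646) = 1.22 mol.
Polytropic n=1.34: T₂ = T₁(V₁/V₂)^(n−1) = 646×(3.29)^0.34 = 968 K; P₂ = P₁(V₁/V₂)^n = 1670 kPa.
W = (P₁V₁−P₂V₂)/(n−1) = (339×19.4−1670×5.90)/0.34 = -9650 J.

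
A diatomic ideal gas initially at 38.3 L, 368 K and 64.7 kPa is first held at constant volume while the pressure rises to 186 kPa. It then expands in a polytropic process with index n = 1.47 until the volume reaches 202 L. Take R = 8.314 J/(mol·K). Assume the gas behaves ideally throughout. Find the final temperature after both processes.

484 K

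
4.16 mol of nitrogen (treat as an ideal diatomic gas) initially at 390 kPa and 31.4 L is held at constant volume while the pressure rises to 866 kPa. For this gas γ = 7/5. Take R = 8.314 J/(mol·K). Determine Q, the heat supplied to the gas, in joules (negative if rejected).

T₁ = P₁V₁/(nR) = 390×31.4/(4.16×8.314) = 354 K.
Isochoric: V stays 31.4 L; P/T = const ⇒ T₂ = 786 K, P₂ = 866 kPa.
W = 0 (no volume change).
ΔU = nCvΔT = 4.16×20.8×(786−354) = 37400 J.
Q = ΔU = 37400 J.

37400 J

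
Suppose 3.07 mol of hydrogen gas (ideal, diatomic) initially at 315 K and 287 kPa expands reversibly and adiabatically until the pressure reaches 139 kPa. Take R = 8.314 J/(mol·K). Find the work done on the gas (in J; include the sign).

V₁ = nRT₁/P₁ = 3.07×8.314×315/287 = 28.0 L.
Adiabatic: T₂/T₁ = (P₂/P₁)^((γ−1)/γ) ⇒ T₂ = 315×(0.484)^0.286 = 256 K; V₂ = 47.0 L.
ΔU = nCvΔT = 3.07×20.8×(256−315) = -3760 J.
Q = 0 for an adiabatic process, so W = −ΔU = 3760 J.
Work done on the gas = −W_by = -3760 J.

-3760 J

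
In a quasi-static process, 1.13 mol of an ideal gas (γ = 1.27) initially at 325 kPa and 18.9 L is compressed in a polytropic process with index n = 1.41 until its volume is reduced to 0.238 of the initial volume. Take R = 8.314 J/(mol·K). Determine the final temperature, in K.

T₁ = P₁V₁/(nR) = 325×18.9/(1.13×8.314) = 654 K.
Polytropic n=1.41: T₂ = T₁(V₁/V₂)^(n−1) = 654×(4.20)^0.41 = 1180 K; P₂ = P₁(V₁/V₂)^n = 2460 kPa.

1180 K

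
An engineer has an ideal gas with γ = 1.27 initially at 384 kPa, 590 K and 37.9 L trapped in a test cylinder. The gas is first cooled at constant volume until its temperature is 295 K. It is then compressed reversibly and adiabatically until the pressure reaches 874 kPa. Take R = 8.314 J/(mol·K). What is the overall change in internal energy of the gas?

-16700 J

n = P₁V₁/(RT₁) = 384×37.9/(8.314×590) = 2.97 mol.
Step 1 — Isochoric: V stays 37.9 L; P/T = const ⇒ T₂ = 295 K, P₂ = 192 kPa.
W = 0 (no volume change).
ΔU = nCvΔT = 2.97×30.8×(295−590) = -27000 J.
Q = ΔU = -27000 J.
State after step 1: P = 192 kPa, V = 37.9 L, T = 295 K.
Step 2 — Adiabatic: T₂/T₁ = (P₂/P₁)^((γ−1)/γ) ⇒ T₂ = 295×(4.55)^0.213 = 407 K; V₂ = 11.5 L.
ΔU = nCvΔT = 2.97×30.8×(407−295) = 10200 J.
Q = 0 for an adiabatic process, so W = −ΔU = -10200 J.
Net over both steps: W = -10200 J, Q = -27000 J, ΔU = -16700 J.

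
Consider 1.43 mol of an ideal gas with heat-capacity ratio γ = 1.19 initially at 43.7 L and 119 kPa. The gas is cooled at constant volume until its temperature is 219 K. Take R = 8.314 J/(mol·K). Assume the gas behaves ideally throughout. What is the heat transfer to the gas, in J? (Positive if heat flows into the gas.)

T₁ = P₁V₁/(nR) = 119×43.7/(1.43×8.314) = 437 K.
Isochoric: V stays 43.7 L; P/T = const ⇒ T₂ = 219 K, P₂ = 59.6 kPa.
W = 0 (no volume change).
ΔU = nCvΔT = 1.43×43.8×(219−437) = -13700 J.
Q = ΔU = -13700 J.

-13700 J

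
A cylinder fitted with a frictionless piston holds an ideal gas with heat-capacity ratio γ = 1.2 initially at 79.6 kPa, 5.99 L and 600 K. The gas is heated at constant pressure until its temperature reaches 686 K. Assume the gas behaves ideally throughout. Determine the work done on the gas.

n = P₁V₁/(RT₁) = 79.6×5.99/(8.314×600) = 0.0956 mol.
Isobaric: P stays 79.6 kPa; V/T = const ⇒ T₂ = 686 K, V₂ = 6.85 L.
W = PΔV = 79.6×(6.85−5.99) kPa·L = 68.3 J.
Work done on the gas = −W_by = -68.3 J.

-68.3 J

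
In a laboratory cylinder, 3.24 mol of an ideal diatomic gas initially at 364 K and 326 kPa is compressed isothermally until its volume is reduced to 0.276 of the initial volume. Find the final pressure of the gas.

1180 kPa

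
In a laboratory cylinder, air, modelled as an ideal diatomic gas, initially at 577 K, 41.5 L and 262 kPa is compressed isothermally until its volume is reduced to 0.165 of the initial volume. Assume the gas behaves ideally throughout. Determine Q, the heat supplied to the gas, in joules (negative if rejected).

n = P₁V₁/(RT₁) = 262×41.5/(8.314×577) = 2.27 mol.
Isothermal: T stays 577 K; PV = const ⇒ V₂ = 6.85 L, P₂ = 1590 kPa.
ΔU = 0 (ideal gas, T constant).
W = nRT ln(V₂/V₁) = 2.27×8.314×577×ln(0.165) = -19600 J.
Q = ΔU + W = -19600 J.

-19600 J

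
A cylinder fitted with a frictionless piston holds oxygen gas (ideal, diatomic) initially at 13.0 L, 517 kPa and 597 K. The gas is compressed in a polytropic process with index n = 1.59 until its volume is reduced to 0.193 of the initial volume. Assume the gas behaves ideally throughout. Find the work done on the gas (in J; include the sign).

18700 J

n = P₁V₁/(RT₁) = 517×13.0/(8.314×597) = 1.35 mol.
Polytropic n=1.59: T₂ = T₁(V₁/V₂)^(n−1) = 597×(5.18)^0.59 = 1580 K; P₂ = P₁(V₁/V₂)^n = 7070 kPa.
W = (P₁V₁−P₂V₂)/(n−1) = (517×13.0−7070×2.51)/0.59 = -18700 J.
Work done on the gas = −W_by = 18700 J.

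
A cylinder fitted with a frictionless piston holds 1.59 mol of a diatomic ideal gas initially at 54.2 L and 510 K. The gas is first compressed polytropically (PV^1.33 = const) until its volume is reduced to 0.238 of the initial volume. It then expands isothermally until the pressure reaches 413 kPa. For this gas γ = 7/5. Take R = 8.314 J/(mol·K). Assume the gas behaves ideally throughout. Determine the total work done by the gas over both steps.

-4700 J

P₁ = nRT₁/V₁ = 1.59×8.314×510/54.2 = 124 kPa.
Step 1 — Polytropic n=1.33: T₂ = T₁(V₁/V₂)^(n−1) = 510×(4.20)^0.33 = 819 K; P₂ = P₁(V₁/V₂)^n = 839 kPa.
W = (P₁V₁−P₂V₂)/(n−1) = (124×54.2−839×12.9)/0.33 = -12400 J.
ΔU = nCvΔT = 1.59×20.8×(819−510) = 10200 J.
Q = ΔU + W = -2170 J.
State after step 1: P = 839 kPa, V = 12.9 L, T = 819 K.
Step 2 — Isothermal: T stays 819 K; PV = const ⇒ V₂ = 26.2 L, P₂ = 413 kPa.
ΔU = 0 (ideal gas, T constant).
W = nRT ln(V₂/V₁) = 1.59×8.314×819×ln(2.03) = 7680 J.
Q = ΔU + W = 7680 J.
Net over both steps: W = -4700 J, Q = 5510 J, ΔU = 10200 J.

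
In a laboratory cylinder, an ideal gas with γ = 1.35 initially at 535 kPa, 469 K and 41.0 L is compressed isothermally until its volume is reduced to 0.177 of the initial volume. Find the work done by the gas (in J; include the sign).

-38000 J

n = P₁V₁/(RT₁) = 535×41.0/(8.314×469) = 5.63 mol.
Isothermal: T stays 469 K; PV = const ⇒ V₂ = 7.26 L, P₂ = 3020 kPa.
W = nRT ln(V₂/V₁) = 5.63×8.314×469×ln(0.177) = -38000 J.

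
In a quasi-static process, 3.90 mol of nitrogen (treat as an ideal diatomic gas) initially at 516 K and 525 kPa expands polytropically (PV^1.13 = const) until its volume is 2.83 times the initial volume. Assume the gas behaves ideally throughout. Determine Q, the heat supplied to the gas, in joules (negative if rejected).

11000 J

V₁ = nRT₁/P₁ = 3.90×8.314×516/525 = 31.9 L.
Polytropic n=1.13: T₂ = T₁(V₁/V₂)^(n−1) = 516×(0.353)^0.13 = 451 K; P₂ = P₁(V₁/V₂)^n = 162 kPa.
W = (P₁V₁−P₂V₂)/(n−1) = (525×31.9−162×90.2)/0.13 = 16300 J.
ΔU = nCvΔT = 3.90×20.8×(451−516) = -5290 J.
Q = ΔU + W = 11000 J.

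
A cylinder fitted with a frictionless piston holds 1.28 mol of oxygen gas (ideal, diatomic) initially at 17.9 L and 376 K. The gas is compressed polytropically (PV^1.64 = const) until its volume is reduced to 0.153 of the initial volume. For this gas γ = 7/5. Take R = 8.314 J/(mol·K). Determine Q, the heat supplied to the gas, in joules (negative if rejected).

P₁ = nRT₁/V₁ = 1.28×8.314×376/17.9 = 224 kPa.
Polytropic n=1.64: T₂ = T₁(V₁/V₂)^(n−1) = 376×(6.54)^0.64 = 1250 K; P₂ = P₁(V₁/V₂)^n = 4860 kPa.
W = (P₁V₁−P₂V₂)/(n−1) = (224×17.9−4860×2.74)/0.64 = -14500 J.
ΔU = nCvΔT = 1.28×20.8×(1250−376) = 23300 J.
Q = ΔU + W = 8720 J.

8720 J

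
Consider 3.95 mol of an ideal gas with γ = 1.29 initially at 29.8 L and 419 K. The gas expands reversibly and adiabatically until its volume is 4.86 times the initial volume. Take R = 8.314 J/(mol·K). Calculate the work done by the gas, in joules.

P₁ = nRT₁/V₁ = 3.95×8.314×419/29.8 = 462 kPa.
Adiabatic: TV^(γ−1) = const ⇒ T₂ = 419×(0.206)^0.290 = 265 K; PV^γ = const ⇒ P₂ = 60.1 kPa.
ΔU = nCvΔT = 3.95×28.7×(265−419) = -17500 J.
Q = 0 for an adiabatic process, so W = −ΔU = 17500 J.

17500 J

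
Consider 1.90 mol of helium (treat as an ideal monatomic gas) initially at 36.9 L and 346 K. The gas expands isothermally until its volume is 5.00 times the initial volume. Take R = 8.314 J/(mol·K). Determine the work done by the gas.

8800 J

P₁ = nRT₁/V₁ = 1.90×8.314×346/36.9 = 148 kPa.
Isothermal: T stays 346 K; PV = const ⇒ V₂ = 184 L, P₂ = 29.6 kPa.
W = nRT ln(V₂/V₁) = 1.90×8.314×346×ln(5.00) = 8800 J.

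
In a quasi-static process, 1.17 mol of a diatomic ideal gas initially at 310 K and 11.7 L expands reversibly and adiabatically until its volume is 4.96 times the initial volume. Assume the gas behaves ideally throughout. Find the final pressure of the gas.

P₁ = nRT₁/V₁ = 1.17×8.314×310/11.7 = 258 kPa.
Adiabatic: TV^(γ−1) = const ⇒ T₂ = 310×(0.202)^0.400 = 163 K; PV^γ = const ⇒ P₂ = 27.4 kPa.

27.4 kPa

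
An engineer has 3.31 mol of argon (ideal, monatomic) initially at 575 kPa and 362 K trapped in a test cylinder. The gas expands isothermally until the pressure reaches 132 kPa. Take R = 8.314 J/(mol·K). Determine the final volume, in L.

V₁ = nRT₁/P₁ = 3.31×8.314×362/575 = 17.3 L.
Isothermal: T stays 362 K; PV = const ⇒ V₂ = 75.5 L, P₂ = 132 kPa.

75.5 L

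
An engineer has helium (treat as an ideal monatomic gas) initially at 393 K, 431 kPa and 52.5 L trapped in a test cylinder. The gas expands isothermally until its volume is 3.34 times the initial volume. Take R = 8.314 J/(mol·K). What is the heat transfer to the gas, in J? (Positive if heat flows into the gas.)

27300 J

n = P₁V₁/(RT₁) = 431×52.5/(8.314×393) = 6.93 mol.
Isothermal: T stays 393 K; PV = const ⇒ V₂ = 175 L, P₂ = 129 kPa.
ΔU = 0 (ideal gas, T constant).
W = nRT ln(V₂/V₁) = 6.93×8.314×393×ln(3.34) = 27300 J.
Q = ΔU + W = 27300 J.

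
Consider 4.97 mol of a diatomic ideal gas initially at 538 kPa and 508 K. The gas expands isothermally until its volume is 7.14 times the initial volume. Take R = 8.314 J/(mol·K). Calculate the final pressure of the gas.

V₁ = nRT₁/P₁ = 4.97×8.314×508/538 = 39.0 L.
Isothermal: T stays 508 K; PV = const ⇒ V₂ = 279 L, P₂ = 75.4 kPa.

75.4 kPa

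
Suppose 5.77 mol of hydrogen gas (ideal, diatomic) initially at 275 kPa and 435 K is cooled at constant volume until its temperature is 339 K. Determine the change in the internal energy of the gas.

V₁ = nRT₁/P₁ = 5.77×8.314×435/275 = 75.9 L.
Isochoric: V stays 75.9 L; P/T = const ⇒ T₂ = 339 K, P₂ = 214 kPa.
For an ideal gas ΔU = nCvΔT with Cv = (5/2)R = 20.8 J/(mol·K).
ΔU = 5.77×20.8×(339−435) = -11500 J.

-11500 J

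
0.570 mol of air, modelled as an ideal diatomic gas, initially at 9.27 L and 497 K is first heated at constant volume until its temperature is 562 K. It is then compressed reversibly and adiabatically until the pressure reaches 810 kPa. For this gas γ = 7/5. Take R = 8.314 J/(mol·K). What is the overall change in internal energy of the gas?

3060 J

P₁ = nRT₁/V₁ = 0.570×8.314×497/9.27 = 254 kPa.
Step 1 — Isochoric: V stays 9.27 L; P/T = const ⇒ T₂ = 562 K, P₂ = 287 kPa.
W = 0 (no volume change).
ΔU = nCvΔT = 0.570×20.8×(562−497) = 770 J.
Q = ΔU = 770 J.
State after step 1: P = 287 kPa, V = 9.27 L, T = 562 K.
Step 2 — Adiabatic: T₂/T₁ = (P₂/P₁)^((γ−1)/γ) ⇒ T₂ = 562×(2.82)^0.286 = 756 K; V₂ = 4.42 L.
ΔU = nCvΔT = 0.570×20.8×(756−562) = 2290 J.
Q = 0 for an adiabatic process, so W = −ΔU = -2290 J.
Net over both steps: W = -2290 J, Q = 770 J, ΔU = 3060 J.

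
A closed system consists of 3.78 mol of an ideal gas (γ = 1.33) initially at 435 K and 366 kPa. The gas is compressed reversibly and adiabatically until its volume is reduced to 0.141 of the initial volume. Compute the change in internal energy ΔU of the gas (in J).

37600 J

V₁ = nRT₁/P₁ = 3.78×8.314×435/366 = 37.4 L.
Adiabatic: TV^(γ−1) = const ⇒ T₂ = 435×(7.09)^0.330 = 830 K; PV^γ = const ⇒ P₂ = 4950 kPa.
For an ideal gas ΔU = nCvΔT with Cv = R/(γ−1) = 25.2 J/(mol·K).
ΔU = 3.78×25.2×(830−435) = 37600 J.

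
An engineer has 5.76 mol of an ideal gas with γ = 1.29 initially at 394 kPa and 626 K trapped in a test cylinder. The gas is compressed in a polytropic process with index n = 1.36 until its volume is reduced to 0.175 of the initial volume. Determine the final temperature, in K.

V₁ = nRT₁/P₁ = 5.76×8.314×626/394 = 76.1 L.
Polytropic n=1.36: T₂ = T₁(V₁/V₂)^(n−1) = 626×(5.71)^0.36 = 1170 K; P₂ = P₁(V₁/V₂)^n = 4220 kPa.

1170 K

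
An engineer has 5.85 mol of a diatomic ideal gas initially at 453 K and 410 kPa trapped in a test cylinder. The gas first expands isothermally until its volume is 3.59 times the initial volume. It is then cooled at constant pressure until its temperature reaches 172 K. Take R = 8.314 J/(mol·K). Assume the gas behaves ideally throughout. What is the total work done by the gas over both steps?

V₁ = nRT₁/P₁ = 5.85×8.314×453/410 = 53.7 L.
Step 1 — Isothermal: T stays 453 K; PV = const ⇒ V₂ = 193 L, P₂ = 114 kPa.
ΔU = 0 (ideal gas, T constant).
W = nRT ln(V₂/V₁) = 5.85×8.314×453×ln(3.59) = 28200 J.
Q = ΔU + W = 28200 J.
State after step 1: P = 114 kPa, V = 193 L, T = 453 K.
Step 2 — Isobaric: P stays 114 kPa; V/T = const ⇒ T₂ = 172 K, V₂ = 73.2 L.
W = PΔV = 114×(73.2−193) kPa·L = -13700 J.
ΔU = nCvΔT = 5.85×20.8×(172−453) = -34200 J.
Q = ΔU + W = nCpΔT = -47800 J.
Net over both steps: W = 14500 J, Q = -19700 J, ΔU = -34200 J.

14500 J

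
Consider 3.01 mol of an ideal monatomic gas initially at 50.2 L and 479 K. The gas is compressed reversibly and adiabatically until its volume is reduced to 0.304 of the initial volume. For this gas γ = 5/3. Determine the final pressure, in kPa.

P₁ = nRT₁/V₁ = 3.01×8.314×479/50.2 = 239 kPa.
Adiabatic: TV^(γ−1) = const ⇒ T₂ = 479×(3.29)^0.667 = 1060 K; PV^γ = const ⇒ P₂ = 1740 kPa.

1740 kPa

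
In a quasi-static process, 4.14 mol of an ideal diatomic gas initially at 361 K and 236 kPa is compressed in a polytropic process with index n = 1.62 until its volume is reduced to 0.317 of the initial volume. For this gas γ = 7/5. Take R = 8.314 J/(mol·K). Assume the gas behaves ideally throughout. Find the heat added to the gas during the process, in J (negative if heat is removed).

11400 J

V₁ = nRT₁/P₁ = 4.14×8.314×361/236 = 52.7 L.
Polytropic n=1.62: T₂ = T₁(V₁/V₂)^(n−1) = 361×(3.15)^0.62 = 736 K; P₂ = P₁(V₁/V₂)^n = 1520 kPa.
W = (P₁V₁−P₂V₂)/(n−1) = (236×52.7−1520×16.7)/0.62 = -20800 J.
ΔU = nCvΔT = 4.14×20.8×(736−361) = 32300 J.
Q = ΔU + W = 11400 J.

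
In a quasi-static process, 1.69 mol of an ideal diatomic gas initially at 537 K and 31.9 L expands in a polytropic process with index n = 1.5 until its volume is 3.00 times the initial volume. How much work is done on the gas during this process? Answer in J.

P₁ = nRT₁/V₁ = 1.69×8.314×537/31.9 = 237 kPa.
Polytropic n=1.5: T₂ = T₁(V₁/V₂)^(n−1) = 537×(0.333)^0.50 = 310 K; P₂ = P₁(V₁/V₂)^n = 45.5 kPa.
W = (P₁V₁−P₂V₂)/(n−1) = (237×31.9−45.5×95.7)/0.50 = 6380 J.
Work done on the gas = −W_by = -6380 J.

-6380 J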